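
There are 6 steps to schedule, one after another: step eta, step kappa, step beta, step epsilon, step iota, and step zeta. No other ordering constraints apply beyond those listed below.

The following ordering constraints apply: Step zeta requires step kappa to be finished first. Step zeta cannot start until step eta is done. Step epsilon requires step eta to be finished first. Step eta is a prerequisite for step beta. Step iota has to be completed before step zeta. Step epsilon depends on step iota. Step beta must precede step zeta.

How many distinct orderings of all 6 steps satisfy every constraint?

The steps with no prerequisites are step eta, step kappa, step iota; any of them can be placed first.
Systematically extending each partial ordering one step at a time and counting, there are 37 complete orderings.

37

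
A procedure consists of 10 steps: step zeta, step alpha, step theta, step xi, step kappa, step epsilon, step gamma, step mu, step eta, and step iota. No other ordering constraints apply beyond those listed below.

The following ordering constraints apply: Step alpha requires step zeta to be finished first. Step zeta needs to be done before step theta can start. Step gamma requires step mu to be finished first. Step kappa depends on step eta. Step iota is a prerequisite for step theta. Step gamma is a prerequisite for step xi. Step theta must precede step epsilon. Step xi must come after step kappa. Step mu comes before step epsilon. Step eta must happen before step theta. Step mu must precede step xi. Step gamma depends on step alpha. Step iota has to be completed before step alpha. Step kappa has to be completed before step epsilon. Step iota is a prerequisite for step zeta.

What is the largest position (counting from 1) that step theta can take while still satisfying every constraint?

9

Following the constraints forward from step theta, its only required successor is step epsilon.
So at least 1 step follows step theta, putting step theta no later than position 9. That position is achievable by scheduling everything else first.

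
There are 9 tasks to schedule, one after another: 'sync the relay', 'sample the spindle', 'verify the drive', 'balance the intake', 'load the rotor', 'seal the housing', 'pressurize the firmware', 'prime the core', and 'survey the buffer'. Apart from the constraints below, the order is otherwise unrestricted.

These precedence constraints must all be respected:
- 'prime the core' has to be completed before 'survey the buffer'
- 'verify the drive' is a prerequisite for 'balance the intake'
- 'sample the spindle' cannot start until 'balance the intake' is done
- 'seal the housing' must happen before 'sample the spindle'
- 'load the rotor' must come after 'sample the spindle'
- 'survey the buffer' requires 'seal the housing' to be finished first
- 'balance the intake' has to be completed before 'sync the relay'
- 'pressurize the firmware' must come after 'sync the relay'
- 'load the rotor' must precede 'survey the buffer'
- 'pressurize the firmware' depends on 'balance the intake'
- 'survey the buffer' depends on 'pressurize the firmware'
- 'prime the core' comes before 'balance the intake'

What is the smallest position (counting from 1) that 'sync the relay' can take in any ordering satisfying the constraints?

The tasks that are forced before 'sync the relay', directly or transitively, are 'verify the drive', 'balance the intake', 'prime the core'. That's 3 tasks.
So at minimum 3 tasks come before 'sync the relay', putting 'sync the relay' no earlier than position 4. That position is achievable by scheduling exactly those predecessors first.

4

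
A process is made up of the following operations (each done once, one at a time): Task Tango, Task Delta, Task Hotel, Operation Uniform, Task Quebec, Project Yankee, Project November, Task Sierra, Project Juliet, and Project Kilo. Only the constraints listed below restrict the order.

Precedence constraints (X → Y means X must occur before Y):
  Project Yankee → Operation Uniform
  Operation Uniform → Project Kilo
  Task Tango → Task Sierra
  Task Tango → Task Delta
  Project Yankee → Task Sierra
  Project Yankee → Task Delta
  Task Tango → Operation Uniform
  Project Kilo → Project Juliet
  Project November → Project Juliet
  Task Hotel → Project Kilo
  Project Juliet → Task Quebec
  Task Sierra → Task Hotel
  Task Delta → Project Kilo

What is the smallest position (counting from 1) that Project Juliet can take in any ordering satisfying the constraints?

The operations that are forced before Project Juliet, directly or transitively, are Task Tango, Task Delta, Task Hotel, Operation Uniform, Project Yankee, Project November, Task Sierra, Project Kilo. That's 8 operations.
So at minimum 8 operations come before Project Juliet, putting Project Juliet no earlier than position 9. That position is achievable by scheduling exactly those predecessors first.

9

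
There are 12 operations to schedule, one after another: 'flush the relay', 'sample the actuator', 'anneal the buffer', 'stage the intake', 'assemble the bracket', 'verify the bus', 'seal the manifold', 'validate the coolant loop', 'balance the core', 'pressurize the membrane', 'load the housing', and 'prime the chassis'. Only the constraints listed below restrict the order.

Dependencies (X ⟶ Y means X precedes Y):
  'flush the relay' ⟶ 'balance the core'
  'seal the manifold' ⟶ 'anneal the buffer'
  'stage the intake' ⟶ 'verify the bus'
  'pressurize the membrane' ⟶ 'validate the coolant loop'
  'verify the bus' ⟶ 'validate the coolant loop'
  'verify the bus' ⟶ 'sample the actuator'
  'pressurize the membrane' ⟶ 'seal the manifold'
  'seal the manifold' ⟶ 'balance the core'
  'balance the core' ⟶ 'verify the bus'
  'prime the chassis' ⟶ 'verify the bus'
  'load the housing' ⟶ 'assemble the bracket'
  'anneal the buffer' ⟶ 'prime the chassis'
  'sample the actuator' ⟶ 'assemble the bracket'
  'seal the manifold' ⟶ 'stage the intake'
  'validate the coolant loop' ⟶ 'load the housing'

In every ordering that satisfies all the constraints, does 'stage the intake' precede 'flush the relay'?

No

'stage the intake' and 'flush the relay' are not related by any chain of constraints.
There exist valid orderings with 'flush the relay' before 'stage the intake', so 'stage the intake' is not required to come first.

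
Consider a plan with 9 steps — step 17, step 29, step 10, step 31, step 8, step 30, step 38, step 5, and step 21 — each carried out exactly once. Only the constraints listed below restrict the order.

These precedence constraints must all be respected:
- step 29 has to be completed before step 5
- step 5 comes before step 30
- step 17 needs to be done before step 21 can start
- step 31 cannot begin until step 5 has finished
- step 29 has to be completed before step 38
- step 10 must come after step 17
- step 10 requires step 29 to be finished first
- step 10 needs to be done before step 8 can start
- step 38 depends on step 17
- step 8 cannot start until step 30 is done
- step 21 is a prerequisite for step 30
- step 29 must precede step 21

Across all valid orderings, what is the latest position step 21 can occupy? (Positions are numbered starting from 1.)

Following every chain forward from step 21, the steps that must come later are step 8, step 30 — 2 of them.
With 2 mandatory successors out of 9 steps total, the latest slot for step 21 is 9−2 = 7, and it's reachable by doing all non-successors before step 21.

7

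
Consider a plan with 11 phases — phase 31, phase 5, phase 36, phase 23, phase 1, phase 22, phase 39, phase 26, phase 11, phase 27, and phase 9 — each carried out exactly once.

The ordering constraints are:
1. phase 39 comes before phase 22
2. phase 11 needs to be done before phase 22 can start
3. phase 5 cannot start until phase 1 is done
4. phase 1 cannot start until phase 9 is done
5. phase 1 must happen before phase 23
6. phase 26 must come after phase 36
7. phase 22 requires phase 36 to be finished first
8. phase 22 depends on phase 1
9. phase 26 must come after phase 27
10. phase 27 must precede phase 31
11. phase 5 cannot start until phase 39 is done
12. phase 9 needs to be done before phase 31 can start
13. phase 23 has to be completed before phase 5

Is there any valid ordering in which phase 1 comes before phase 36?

Yes

No chain of constraints runs from phase 36 to phase 1, so phase 36 is not required to come first.
So a valid ordering placing phase 1 earlier than phase 36 exists.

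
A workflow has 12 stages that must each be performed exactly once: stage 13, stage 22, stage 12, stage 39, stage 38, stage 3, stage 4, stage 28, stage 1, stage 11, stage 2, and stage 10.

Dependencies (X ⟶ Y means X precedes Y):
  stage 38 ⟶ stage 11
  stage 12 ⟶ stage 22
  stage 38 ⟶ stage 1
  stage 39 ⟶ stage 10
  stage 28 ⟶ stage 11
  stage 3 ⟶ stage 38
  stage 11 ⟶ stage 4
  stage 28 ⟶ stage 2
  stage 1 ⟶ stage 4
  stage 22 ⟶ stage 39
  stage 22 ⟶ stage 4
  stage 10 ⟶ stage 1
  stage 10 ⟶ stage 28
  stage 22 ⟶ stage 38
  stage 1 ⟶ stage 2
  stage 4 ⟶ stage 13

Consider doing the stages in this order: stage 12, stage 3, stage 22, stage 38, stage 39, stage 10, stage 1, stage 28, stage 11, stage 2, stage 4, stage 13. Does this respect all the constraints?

Yes

Going through the constraints one by one, each required predecessor appears earlier in the sequence than its dependent — e.g. stage 22 (position 3) is before stage 4 (position 11), as required.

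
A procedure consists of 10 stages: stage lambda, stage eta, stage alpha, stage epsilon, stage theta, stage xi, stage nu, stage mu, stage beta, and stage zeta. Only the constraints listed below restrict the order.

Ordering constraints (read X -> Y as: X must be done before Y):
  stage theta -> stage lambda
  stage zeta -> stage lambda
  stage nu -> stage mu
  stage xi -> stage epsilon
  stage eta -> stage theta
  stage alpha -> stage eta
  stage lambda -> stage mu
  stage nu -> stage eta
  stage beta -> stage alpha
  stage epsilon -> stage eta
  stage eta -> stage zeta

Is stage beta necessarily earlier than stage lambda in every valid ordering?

Tracing the constraints gives a chain: stage beta → stage alpha → stage eta → stage zeta → stage lambda.
Hence stage beta necessarily comes before stage lambda.

Yes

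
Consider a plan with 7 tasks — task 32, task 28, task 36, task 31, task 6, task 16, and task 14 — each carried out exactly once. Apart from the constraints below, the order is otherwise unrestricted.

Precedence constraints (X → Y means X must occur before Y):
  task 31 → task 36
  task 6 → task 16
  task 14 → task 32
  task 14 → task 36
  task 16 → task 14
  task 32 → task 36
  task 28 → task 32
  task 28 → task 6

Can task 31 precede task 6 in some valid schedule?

No chain of constraints runs from task 6 to task 31, so task 6 is not required to come first.
So a valid ordering placing task 31 earlier than task 6 exists.

Yes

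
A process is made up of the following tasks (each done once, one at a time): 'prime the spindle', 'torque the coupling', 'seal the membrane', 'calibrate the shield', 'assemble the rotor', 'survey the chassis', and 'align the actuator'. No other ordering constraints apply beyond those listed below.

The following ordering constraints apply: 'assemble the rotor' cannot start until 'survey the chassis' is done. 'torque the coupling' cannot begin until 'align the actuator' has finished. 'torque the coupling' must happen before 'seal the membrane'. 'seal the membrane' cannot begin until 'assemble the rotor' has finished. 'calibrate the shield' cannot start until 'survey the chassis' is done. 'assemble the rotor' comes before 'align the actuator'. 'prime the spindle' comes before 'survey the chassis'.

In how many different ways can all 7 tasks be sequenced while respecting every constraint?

Only 'prime the spindle' has no prerequisites, so it must go first.
Counting all ways to extend the partial order to a total order gives 5.

5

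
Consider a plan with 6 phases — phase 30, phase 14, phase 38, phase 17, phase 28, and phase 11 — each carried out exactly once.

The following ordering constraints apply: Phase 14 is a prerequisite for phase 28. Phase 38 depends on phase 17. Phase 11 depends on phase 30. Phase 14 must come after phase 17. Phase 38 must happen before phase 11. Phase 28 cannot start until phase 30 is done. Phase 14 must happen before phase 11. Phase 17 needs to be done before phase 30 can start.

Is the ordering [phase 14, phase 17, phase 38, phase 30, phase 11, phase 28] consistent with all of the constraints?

In the proposed order, phase 14 appears before phase 17.
Since phase 17 is required before phase 14, the ordering is invalid.

No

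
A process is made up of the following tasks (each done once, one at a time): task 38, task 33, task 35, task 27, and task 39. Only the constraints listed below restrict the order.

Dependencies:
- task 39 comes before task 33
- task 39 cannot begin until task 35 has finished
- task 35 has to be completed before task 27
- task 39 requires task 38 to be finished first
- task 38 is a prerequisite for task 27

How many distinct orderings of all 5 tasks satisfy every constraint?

6

2 tasks have no prerequisites (task 38, task 35), so any of them could come first.
Counting all ways to extend the partial order to a total order gives 6.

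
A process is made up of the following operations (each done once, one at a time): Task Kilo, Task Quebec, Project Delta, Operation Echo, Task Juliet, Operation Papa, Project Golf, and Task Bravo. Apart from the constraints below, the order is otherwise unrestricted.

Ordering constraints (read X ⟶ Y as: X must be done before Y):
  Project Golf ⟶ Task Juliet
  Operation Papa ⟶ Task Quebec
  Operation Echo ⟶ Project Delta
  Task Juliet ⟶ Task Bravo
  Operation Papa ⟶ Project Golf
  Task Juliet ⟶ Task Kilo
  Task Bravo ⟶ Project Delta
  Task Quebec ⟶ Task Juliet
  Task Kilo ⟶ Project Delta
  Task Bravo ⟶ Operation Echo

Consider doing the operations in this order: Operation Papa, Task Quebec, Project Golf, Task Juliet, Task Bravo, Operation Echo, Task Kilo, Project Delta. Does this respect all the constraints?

Checking each listed constraint against this order: for instance, Task Juliet is in position 4 and Task Kilo in position 7, so that constraint holds — and the remaining constraints check out the same way.

Yes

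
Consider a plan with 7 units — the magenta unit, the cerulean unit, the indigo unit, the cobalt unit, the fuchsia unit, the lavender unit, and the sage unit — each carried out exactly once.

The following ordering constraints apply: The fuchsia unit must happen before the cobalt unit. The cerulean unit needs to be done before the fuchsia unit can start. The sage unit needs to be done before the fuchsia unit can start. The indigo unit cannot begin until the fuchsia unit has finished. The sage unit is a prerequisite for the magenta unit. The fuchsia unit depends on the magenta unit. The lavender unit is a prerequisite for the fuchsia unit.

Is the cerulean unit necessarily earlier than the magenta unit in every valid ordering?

No

Nothing in the constraints links the cerulean unit and the magenta unit; they are unordered relative to each other.
There exist valid orderings with the magenta unit before the cerulean unit, so the cerulean unit is not required to come first.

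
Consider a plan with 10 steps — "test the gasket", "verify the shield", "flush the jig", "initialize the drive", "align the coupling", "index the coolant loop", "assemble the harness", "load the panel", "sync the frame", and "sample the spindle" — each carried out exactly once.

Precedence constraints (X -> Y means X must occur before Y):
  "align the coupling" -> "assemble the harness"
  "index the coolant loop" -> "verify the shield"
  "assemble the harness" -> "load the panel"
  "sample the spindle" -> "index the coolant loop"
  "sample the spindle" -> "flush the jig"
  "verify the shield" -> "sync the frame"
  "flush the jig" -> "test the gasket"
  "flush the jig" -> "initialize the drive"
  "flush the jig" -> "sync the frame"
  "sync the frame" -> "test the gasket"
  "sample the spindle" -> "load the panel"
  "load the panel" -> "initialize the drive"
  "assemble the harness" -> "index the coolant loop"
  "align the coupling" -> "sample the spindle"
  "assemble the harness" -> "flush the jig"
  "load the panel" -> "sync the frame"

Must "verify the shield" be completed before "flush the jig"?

No

No chain of constraints connects "verify the shield" to "flush the jig" in either direction.
There exist valid orderings with "flush the jig" before "verify the shield", so "verify the shield" is not required to come first.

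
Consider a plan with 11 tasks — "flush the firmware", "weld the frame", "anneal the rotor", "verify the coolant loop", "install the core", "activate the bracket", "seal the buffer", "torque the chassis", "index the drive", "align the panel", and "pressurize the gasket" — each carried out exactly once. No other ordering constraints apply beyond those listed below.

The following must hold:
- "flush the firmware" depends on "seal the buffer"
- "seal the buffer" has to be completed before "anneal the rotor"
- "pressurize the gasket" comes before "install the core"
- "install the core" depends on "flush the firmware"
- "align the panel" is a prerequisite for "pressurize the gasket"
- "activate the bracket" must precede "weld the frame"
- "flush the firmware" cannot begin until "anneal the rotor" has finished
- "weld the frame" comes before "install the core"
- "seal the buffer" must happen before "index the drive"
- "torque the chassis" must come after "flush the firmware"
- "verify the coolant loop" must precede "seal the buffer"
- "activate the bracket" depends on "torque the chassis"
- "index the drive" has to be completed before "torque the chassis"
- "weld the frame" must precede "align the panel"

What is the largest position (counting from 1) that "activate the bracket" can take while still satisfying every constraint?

7

Following every chain forward from "activate the bracket", the tasks that must come later are "weld the frame", "install the core", "align the panel", "pressurize the gasket" — 4 of them.
So at least 4 tasks follow "activate the bracket", putting "activate the bracket" no later than position 7. That position is achievable by scheduling everything else first.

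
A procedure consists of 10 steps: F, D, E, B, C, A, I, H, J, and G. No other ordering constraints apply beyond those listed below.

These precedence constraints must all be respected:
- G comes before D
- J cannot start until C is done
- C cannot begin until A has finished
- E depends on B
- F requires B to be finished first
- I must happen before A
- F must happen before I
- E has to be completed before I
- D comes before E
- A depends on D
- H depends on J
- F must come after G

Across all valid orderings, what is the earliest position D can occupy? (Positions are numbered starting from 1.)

The only step forced before D (directly or transitively) is G.
So at minimum 1 step comes before D, putting D no earlier than position 2. That position is achievable by scheduling exactly that predecessor first.

2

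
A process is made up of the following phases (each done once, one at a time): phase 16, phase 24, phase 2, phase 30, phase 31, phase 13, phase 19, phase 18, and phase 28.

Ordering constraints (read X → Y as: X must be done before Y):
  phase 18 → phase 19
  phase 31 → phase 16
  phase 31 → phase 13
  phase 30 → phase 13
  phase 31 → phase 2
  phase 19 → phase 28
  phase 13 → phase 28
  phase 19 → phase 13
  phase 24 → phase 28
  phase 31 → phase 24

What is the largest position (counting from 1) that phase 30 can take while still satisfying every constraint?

7

Following every chain forward from phase 30, the phases that must come later are phase 13, phase 28 — 2 of them.
So at least 2 phases follow phase 30, putting phase 30 no later than position 7. That position is achievable by scheduling everything else first.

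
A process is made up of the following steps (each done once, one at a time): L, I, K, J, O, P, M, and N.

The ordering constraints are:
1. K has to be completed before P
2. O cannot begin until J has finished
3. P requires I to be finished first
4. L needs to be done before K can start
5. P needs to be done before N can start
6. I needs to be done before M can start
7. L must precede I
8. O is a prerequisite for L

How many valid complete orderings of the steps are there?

J is the only step with nothing required before it, so every ordering starts there.
Enumerating by repeatedly choosing an available step (one whose prerequisites are all placed) gives 7 distinct complete orderings.

7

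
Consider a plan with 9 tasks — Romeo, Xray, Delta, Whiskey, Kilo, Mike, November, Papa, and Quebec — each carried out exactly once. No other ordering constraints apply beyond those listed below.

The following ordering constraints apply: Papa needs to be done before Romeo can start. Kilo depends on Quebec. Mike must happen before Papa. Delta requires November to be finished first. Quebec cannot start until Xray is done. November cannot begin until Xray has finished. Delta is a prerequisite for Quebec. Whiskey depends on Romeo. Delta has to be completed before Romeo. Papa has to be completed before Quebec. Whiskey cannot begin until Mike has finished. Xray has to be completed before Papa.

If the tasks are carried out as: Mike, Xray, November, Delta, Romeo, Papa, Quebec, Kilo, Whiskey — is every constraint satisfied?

In the proposed order, Romeo appears before Papa.
Since Papa is required before Romeo, the ordering is invalid.

No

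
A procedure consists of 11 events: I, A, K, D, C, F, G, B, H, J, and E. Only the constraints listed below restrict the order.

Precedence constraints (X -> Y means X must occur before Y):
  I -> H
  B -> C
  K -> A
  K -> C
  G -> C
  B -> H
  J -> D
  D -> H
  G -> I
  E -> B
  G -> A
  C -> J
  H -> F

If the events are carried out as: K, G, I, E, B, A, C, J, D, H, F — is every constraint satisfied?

Going through the constraints one by one, each required predecessor appears earlier in the sequence than its dependent — e.g. I (position 3) is before H (position 10), as required.

Yes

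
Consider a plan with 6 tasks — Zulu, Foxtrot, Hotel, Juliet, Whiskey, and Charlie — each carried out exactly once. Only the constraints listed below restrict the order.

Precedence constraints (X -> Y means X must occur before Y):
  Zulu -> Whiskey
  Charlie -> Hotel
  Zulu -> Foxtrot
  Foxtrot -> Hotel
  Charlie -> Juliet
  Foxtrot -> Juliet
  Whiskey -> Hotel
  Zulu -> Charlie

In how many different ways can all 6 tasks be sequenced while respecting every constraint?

14

Zulu is the only task with nothing required before it, so every ordering starts there.
Counting all ways to extend the partial order to a total order gives 14.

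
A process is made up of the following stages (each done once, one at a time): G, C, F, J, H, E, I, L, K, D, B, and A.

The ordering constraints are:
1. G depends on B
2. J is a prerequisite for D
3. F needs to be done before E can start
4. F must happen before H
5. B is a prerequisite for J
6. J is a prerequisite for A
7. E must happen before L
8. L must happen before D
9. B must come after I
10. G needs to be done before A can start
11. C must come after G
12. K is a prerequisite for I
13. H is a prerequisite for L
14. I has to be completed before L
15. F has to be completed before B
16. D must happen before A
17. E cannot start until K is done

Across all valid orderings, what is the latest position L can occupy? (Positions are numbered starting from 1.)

Every stage that must follow L has to come after it. Tracing all chains starting from L, those stages are: D, A — 2 in total.
So at least 2 stages follow L, putting L no later than position 10. That position is achievable by scheduling everything else first.

10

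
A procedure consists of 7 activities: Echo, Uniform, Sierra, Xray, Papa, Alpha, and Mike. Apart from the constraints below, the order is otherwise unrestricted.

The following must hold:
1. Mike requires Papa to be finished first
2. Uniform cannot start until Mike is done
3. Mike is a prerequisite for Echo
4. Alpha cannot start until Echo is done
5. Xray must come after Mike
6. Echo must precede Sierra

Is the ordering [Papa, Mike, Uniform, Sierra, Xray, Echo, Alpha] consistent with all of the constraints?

No

The sequence places Sierra ahead of Echo.
But one of the constraints requires Echo before Sierra, so this ordering violates it.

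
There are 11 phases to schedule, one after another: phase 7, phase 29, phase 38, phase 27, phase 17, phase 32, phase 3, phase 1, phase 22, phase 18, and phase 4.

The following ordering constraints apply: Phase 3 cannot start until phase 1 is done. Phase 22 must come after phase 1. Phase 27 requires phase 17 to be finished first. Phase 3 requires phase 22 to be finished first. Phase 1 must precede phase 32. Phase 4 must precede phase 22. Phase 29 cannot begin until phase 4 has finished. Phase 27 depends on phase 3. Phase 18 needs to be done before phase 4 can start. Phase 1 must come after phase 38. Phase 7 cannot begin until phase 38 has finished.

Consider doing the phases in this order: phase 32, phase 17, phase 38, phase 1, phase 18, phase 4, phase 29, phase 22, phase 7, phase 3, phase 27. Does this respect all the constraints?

In the proposed order, phase 32 appears before phase 1.
Since phase 1 is required before phase 32, the ordering is invalid.

No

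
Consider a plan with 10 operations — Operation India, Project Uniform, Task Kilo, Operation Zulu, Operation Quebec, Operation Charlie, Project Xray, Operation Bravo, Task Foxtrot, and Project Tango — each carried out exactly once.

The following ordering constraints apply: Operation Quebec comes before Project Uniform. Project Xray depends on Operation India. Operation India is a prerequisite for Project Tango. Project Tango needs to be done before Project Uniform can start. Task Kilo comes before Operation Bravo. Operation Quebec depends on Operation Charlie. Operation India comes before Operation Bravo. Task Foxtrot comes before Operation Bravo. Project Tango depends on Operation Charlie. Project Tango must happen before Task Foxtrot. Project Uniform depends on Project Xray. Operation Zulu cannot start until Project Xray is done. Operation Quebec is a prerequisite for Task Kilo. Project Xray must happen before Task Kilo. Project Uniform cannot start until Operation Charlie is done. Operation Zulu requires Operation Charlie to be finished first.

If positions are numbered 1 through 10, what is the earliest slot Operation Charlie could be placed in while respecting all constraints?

1

Nothing is required before Operation Charlie; it can be the very first operation.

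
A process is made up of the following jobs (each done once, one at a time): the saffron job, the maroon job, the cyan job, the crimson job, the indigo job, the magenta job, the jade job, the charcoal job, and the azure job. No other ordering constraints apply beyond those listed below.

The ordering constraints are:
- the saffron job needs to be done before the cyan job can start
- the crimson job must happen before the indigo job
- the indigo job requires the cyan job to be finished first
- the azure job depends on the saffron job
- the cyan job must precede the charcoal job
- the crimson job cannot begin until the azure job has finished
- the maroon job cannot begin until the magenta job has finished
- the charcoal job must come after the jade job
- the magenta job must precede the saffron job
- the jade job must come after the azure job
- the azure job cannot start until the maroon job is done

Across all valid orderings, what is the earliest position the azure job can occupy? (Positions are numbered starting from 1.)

4

The jobs that are forced before the azure job, directly or transitively, are the saffron job, the maroon job, the magenta job. That's 3 jobs.
So at minimum 3 jobs come before the azure job, putting the azure job no earlier than position 4. That position is achievable by scheduling exactly those predecessors first.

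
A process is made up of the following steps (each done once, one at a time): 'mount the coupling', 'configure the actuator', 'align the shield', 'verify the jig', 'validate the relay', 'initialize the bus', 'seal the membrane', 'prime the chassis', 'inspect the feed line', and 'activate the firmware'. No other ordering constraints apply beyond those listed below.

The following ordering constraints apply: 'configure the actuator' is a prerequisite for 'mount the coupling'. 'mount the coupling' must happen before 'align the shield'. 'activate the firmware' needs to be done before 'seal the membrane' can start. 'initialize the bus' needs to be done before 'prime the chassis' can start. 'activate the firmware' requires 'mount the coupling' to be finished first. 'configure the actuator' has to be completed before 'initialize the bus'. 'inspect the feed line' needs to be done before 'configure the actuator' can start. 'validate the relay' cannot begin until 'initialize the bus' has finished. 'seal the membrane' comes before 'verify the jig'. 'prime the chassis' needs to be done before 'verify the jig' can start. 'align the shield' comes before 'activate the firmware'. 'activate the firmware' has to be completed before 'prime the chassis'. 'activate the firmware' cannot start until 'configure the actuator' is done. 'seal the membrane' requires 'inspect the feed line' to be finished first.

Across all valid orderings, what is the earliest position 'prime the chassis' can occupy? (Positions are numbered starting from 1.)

7

Every step that must precede 'prime the chassis' has to come before it. Tracing all chains that end at 'prime the chassis', those steps are: 'mount the coupling', 'configure the actuator', 'align the shield', 'initialize the bus', 'inspect the feed line', 'activate the firmware' — 6 in total.
With 6 mandatory predecessors, the earliest 'prime the chassis' can sit is position 6+1 = 7, and placing just those 6 first achieves it.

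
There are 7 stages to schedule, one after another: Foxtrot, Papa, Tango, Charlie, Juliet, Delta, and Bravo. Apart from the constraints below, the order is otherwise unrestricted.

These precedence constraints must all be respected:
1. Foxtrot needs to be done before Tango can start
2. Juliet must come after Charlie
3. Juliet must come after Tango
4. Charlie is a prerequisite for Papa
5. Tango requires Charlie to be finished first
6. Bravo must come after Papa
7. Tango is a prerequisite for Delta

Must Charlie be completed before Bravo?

Yes

There is a constraint chain Charlie → Papa → Bravo.
That forces Charlie before Bravo in every valid schedule.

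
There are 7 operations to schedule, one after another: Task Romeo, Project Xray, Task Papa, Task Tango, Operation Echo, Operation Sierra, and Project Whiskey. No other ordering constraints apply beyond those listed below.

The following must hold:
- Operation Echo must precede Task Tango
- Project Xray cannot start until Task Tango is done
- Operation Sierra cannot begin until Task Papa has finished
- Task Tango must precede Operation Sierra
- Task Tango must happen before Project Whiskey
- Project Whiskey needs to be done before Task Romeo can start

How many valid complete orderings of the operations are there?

54

The operations with no prerequisites are Task Papa, Operation Echo; any of them can be placed first.
Counting all ways to extend the partial order to a total order gives 54.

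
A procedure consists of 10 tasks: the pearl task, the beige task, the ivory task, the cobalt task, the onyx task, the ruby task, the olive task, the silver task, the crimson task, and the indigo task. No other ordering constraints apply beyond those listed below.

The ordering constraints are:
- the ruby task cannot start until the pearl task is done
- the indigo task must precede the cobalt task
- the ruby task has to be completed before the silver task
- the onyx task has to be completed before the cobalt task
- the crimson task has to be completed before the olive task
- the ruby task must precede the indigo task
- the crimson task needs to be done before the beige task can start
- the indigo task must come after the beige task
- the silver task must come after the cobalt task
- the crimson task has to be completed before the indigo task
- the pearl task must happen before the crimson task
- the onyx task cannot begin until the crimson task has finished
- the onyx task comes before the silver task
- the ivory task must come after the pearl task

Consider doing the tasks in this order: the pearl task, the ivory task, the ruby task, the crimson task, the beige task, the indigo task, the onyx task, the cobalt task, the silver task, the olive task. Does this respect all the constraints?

Checking each listed constraint against this order: for instance, the crimson task is in position 4 and the olive task in position 10, so that constraint holds — and the remaining constraints check out the same way.

Yes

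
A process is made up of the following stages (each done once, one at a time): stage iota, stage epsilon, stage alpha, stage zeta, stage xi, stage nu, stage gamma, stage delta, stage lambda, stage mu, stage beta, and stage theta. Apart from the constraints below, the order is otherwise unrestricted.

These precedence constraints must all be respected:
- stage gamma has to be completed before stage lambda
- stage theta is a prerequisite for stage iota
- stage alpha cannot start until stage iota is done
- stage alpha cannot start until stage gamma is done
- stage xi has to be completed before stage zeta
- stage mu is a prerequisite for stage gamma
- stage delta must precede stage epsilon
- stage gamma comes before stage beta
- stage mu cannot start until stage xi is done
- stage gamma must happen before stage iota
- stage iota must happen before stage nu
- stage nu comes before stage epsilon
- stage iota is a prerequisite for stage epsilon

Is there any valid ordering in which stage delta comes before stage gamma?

Yes

The constraints leave stage delta and stage gamma unordered relative to each other; nothing requires stage gamma earlier.
So a valid ordering placing stage delta earlier than stage gamma exists.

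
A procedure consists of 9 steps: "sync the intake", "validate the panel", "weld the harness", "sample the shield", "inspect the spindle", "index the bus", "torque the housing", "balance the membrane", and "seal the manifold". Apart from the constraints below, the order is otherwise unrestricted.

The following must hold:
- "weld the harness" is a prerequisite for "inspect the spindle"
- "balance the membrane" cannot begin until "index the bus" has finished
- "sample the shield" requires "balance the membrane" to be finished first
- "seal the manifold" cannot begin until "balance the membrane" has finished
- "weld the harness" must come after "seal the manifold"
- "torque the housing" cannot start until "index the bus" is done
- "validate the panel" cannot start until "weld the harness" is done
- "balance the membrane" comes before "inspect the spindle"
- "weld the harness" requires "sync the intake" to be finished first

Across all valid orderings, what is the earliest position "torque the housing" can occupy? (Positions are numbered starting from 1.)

2

The only step forced before "torque the housing" (directly or transitively) is "index the bus".
With 1 mandatory predecessor, the earliest "torque the housing" can sit is position 1+1 = 2, and placing just that one first achieves it.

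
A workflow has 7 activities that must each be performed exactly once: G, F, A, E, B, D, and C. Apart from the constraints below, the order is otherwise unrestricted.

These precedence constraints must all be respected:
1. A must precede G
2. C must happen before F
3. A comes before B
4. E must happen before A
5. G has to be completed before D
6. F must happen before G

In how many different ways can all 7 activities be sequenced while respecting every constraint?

22

The activities with no prerequisites are E, C; any of them can be placed first.
Counting all ways to extend the partial order to a total order gives 22.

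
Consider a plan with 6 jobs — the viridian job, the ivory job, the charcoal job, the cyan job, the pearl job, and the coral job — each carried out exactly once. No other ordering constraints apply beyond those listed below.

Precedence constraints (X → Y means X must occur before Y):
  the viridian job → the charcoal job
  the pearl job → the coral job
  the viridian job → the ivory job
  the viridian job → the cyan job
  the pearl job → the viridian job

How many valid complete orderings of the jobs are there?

The pearl job is the only job with nothing required before it, so every ordering starts there.
Systematically extending each partial ordering one job at a time and counting, there are 30 complete orderings.

30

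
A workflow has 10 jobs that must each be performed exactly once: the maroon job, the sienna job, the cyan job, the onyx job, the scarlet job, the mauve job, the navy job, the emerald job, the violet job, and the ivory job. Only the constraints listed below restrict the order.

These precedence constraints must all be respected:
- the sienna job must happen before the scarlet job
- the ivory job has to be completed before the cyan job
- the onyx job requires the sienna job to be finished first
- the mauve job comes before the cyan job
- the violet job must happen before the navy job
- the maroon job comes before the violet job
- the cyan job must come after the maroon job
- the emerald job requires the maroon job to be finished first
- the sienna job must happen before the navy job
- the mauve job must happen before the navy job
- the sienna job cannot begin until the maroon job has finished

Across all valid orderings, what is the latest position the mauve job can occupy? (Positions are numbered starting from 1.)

8

Every job that must follow the mauve job has to come after it. Tracing all chains starting from the mauve job, those jobs are: the cyan job, the navy job — 2 in total.
With 2 mandatory successors out of 10 jobs total, the latest slot for the mauve job is 10−2 = 8, and it's reachable by doing all non-successors before the mauve job.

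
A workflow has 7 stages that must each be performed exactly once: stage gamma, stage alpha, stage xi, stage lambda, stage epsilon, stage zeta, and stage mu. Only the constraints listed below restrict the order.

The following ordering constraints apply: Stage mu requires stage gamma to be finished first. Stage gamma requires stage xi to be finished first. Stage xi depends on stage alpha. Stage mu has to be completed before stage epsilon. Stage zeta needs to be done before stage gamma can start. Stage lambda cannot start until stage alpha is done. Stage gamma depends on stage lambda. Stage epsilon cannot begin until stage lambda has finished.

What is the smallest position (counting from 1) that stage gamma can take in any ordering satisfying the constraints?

Working backwards through the constraints from stage gamma, its full set of required predecessors is stage alpha, stage xi, stage lambda, stage zeta — 4 of them.
So at minimum 4 stages come before stage gamma, putting stage gamma no earlier than position 5. That position is achievable by scheduling exactly those predecessors first.

5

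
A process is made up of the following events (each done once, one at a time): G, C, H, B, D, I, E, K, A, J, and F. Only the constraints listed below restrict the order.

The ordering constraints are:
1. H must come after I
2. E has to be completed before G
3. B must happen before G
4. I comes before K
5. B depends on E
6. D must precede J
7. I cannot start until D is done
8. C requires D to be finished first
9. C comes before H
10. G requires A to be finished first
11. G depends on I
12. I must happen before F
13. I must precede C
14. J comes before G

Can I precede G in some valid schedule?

The constraints force I before G, so yes — every valid ordering has I earlier.

Yes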